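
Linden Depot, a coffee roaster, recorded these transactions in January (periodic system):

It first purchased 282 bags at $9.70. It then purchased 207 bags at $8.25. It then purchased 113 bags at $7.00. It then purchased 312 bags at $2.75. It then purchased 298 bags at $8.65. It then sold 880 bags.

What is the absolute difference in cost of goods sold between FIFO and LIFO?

FIFO COGS: 282 @ $9.70 + 207 @ $8.25 + 113 @ $7.00 + 278 @ $2.75 = $5,998.65
LIFO COGS: 298 @ $8.65 + 312 @ $2.75 + 113 @ $7.00 + 157 @ $8.25 = $5,521.95
Difference = |$5,998.65 − $5,521.95| = $476.70

$476.70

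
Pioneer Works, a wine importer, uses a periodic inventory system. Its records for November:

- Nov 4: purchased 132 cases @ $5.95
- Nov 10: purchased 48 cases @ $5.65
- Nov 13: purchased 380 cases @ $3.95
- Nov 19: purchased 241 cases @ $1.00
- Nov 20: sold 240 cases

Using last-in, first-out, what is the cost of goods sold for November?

Nov 20, 240 sold [LIFO — newest first]: 240 @ $1.00 = $240.00
Ending inventory: 132 @ $5.95 + 48 @ $5.65 + 380 @ $3.95 + 1 @ $1.00 = $2,558.60
Check: goods available $2,798.60 = COGS $240.00 + ending $2,558.60

COGS = $240.00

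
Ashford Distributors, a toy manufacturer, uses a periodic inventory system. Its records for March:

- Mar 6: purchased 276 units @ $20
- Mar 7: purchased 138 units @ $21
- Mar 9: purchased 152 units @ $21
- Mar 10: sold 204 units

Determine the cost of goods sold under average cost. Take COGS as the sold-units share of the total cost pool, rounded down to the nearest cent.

COGS = $4,184.52

Mar 10, sell 204: 204/566 × $11,610.00 → $4,184.52
Ending inventory (cost pool remaining) = $7,425.48
Check: goods available $11,610.00 = COGS $4,184.52 + ending $7,425.48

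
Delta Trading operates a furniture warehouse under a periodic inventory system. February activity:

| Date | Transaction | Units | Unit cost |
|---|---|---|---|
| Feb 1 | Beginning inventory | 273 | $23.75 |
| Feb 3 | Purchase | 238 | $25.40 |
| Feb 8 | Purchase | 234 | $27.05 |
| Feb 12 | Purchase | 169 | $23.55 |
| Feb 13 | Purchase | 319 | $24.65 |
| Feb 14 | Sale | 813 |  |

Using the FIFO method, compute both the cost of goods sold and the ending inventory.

COGS = $20,460.05; ending inventory = $10,241.90

Feb 14, 813 sold [FIFO — oldest first]: 273 @ $23.75 + 238 @ $25.40 + 234 @ $27.05 + 68 @ $23.55 = $20,460.05
Ending inventory: 101 @ $23.55 + 319 @ $24.65 = $10,241.90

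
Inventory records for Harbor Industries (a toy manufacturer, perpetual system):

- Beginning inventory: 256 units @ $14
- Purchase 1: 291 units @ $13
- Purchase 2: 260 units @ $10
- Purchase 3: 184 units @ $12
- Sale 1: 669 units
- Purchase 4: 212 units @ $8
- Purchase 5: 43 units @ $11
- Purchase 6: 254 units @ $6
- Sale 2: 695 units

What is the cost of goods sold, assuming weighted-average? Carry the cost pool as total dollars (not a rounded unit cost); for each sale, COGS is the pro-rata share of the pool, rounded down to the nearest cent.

After Beginning: 256 on hand, pool $3,584.00 (≈ $14.0000 each)
After Purchase 1: 547 on hand, pool $7,367.00 (≈ $13.4680 each)
After Purchase 2: 807 on hand, pool $9,967.00 (≈ $12.3507 each)
After Purchase 3: 991 on hand, pool $12,175.00 (≈ $12.2856 each)
Sale 1, sell 669: 669/991 × $12,175.00 → $8,219.04
After Purchase 4: 534 on hand, pool $5,651.96 (≈ $10.5842 each)
After Purchase 5: 577 on hand, pool $6,124.96 (≈ $10.6152 each)
After Purchase 6: 831 on hand, pool $7,648.96 (≈ $9.2045 each)
Sale 2, sell 695: 695/831 × $7,648.96 → $6,397.14
Total COGS = $8,219.04 + $6,397.14 = $14,616.18
Ending inventory (cost pool remaining) = $1,251.82

COGS = $14,616.18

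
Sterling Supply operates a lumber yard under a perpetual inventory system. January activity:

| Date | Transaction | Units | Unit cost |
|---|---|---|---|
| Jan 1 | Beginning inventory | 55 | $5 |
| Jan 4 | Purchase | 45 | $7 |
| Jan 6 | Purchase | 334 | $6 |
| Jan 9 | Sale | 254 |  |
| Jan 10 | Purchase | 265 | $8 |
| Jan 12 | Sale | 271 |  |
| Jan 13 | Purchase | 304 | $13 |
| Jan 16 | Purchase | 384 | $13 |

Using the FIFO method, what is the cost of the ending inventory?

Ending inventory = $10,336

Jan 9, 254 sold [FIFO — oldest first]: 55 @ $5 + 45 @ $7 + 154 @ $6 = $1,514
Jan 12, 271 sold [FIFO — oldest first]: 180 @ $6 + 91 @ $8 = $1,808
Total COGS = $1,514 + $1,808 = $3,322
Ending inventory: 174 @ $8 + 304 @ $13 + 384 @ $13 = $10,336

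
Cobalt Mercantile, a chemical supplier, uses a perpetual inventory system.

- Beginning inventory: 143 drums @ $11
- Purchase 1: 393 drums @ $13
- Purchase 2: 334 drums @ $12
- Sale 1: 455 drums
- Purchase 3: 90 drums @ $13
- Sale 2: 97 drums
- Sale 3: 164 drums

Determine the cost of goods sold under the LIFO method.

COGS = $8,974

Sale 1 (455) [LIFO — newest first]: 334 @ $12 + 121 @ $13 = $5,581
Sale 2 (97) [LIFO — newest first]: 90 @ $13 + 7 @ $13 = $1,261
Sale 3 (164) [LIFO — newest first]: 164 @ $13 = $2,132
Total COGS = $5,581 + $1,261 + $2,132 = $8,974
Ending inventory: 143 @ $11 + 101 @ $13 = $2,886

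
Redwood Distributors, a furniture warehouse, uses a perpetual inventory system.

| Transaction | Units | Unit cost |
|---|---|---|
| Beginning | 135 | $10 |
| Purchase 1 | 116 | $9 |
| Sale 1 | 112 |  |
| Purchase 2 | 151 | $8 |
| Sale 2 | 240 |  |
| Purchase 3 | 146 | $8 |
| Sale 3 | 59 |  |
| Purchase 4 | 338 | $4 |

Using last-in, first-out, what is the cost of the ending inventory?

Sale 1 (112) [LIFO — newest first]: 112 @ $9 = $1,008
Sale 2 (240) [LIFO — newest first]: 151 @ $8 + 4 @ $9 + 85 @ $10 = $2,094
Sale 3 (59) [LIFO — newest first]: 59 @ $8 = $472
Total COGS = $1,008 + $2,094 + $472 = $3,574
Ending inventory: 50 @ $10 + 87 @ $8 + 338 @ $4 = $2,548
Check: goods available $6,122 = COGS $3,574 + ending $2,548

Ending inventory = $2,548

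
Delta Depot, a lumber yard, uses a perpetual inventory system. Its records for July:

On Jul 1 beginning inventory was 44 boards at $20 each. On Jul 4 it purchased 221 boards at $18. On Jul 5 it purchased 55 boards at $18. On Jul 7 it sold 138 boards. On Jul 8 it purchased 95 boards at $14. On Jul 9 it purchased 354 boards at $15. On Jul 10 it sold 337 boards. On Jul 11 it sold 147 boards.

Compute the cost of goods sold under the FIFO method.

Jul 7, 138 sold [FIFO — oldest first]: 44 @ $20 + 94 @ $18 = $2,572
Jul 10, 337 sold [FIFO — oldest first]: 127 @ $18 + 55 @ $18 + 95 @ $14 + 60 @ $15 = $5,506
Jul 11, 147 sold [FIFO — oldest first]: 147 @ $15 = $2,205
Total COGS = $2,572 + $5,506 + $2,205 = $10,283
Ending inventory: 147 @ $15 = $2,205
Check: goods available $12,488 = COGS $10,283 + ending $2,205

COGS = $10,283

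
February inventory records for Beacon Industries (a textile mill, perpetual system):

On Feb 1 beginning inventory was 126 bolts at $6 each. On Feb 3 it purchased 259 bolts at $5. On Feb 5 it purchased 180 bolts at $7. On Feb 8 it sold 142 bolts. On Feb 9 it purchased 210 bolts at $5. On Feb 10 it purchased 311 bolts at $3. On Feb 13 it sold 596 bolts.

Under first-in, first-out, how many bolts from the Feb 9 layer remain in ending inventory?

Feb 8, 142 sold [FIFO — oldest first]: 126 @ $6 + 16 @ $5 = $836
Feb 13, 596 sold [FIFO — oldest first]: 243 @ $5 + 180 @ $7 + 173 @ $5 = $3,340
Total COGS = $836 + $3,340 = $4,176
Ending inventory: 37 @ $5 + 311 @ $3 = $1,118
Check: goods available $5,294 = COGS $4,176 + ending $1,118

37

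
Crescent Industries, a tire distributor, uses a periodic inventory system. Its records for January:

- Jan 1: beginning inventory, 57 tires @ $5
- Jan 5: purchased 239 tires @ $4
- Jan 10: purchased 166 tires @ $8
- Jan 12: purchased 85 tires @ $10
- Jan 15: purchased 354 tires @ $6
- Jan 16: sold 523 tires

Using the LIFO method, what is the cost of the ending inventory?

Ending inventory = $1,897

Jan 16, 523 sold [LIFO — newest first]: 354 @ $6 + 85 @ $10 + 84 @ $8 = $3,646
Ending inventory: 57 @ $5 + 239 @ $4 + 82 @ $8 = $1,897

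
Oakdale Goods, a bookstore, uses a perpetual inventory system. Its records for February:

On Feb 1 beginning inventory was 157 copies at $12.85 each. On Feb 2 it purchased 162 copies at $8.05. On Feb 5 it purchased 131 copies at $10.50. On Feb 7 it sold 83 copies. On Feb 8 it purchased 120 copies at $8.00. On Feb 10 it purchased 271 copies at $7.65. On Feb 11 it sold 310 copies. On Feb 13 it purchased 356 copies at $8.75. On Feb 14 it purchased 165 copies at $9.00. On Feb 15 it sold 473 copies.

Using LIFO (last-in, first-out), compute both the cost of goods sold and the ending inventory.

Feb 7, 83 sold [LIFO — newest first]: 83 @ $10.50 = $871.50
Feb 11, 310 sold [LIFO — newest first]: 271 @ $7.65 + 39 @ $8.00 = $2,385.15
Feb 15, 473 sold [LIFO — newest first]: 165 @ $9.00 + 308 @ $8.75 = $4,180.00
Total COGS = $871.50 + $2,385.15 + $4,180.00 = $7,436.65
Ending inventory: 157 @ $12.85 + 162 @ $8.05 + 48 @ $10.50 + 81 @ $8.00 + 48 @ $8.75 = $4,893.55
Check: goods available $12,330.20 = COGS $7,436.65 + ending $4,893.55

COGS = $7,436.65; ending inventory = $4,893.55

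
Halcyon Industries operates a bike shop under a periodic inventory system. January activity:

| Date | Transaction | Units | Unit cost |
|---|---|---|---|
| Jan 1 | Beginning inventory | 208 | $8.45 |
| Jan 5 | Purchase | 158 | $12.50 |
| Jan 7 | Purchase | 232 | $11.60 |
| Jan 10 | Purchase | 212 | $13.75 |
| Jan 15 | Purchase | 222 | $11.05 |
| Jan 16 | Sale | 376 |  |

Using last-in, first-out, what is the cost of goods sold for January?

Jan 16, 376 sold [LIFO — newest first]: 222 @ $11.05 + 154 @ $13.75 = $4,570.60
Ending inventory: 208 @ $8.45 + 158 @ $12.50 + 232 @ $11.60 + 58 @ $13.75 = $7,221.30

COGS = $4,570.60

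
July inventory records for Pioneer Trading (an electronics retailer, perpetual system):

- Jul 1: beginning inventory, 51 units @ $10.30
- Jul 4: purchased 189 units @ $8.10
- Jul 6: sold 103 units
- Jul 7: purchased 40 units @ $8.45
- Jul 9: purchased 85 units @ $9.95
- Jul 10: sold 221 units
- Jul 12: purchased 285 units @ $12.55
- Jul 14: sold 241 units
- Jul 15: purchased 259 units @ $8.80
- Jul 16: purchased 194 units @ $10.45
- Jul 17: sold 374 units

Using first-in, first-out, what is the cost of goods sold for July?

Jul 6, 103 sold [FIFO — oldest first]: 51 @ $10.30 + 52 @ $8.10 = $946.50
Jul 10, 221 sold [FIFO — oldest first]: 137 @ $8.10 + 40 @ $8.45 + 44 @ $9.95 = $1,885.50
Jul 14, 241 sold [FIFO — oldest first]: 41 @ $9.95 + 200 @ $12.55 = $2,917.95
Jul 17, 374 sold [FIFO — oldest first]: 85 @ $12.55 + 259 @ $8.80 + 30 @ $10.45 = $3,659.45
Total COGS = $946.50 + $1,885.50 + $2,917.95 + $3,659.45 = $9,409.40
Ending inventory: 164 @ $10.45 = $1,713.80

COGS = $9,409.40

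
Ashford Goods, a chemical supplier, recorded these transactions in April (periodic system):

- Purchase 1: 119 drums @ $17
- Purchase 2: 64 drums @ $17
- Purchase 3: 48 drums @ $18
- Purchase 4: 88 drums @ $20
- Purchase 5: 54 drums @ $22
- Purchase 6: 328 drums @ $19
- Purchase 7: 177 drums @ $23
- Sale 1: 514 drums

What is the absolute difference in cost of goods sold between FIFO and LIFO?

$899

FIFO COGS: 119 @ $17 + 64 @ $17 + 48 @ $18 + 88 @ $20 + 54 @ $22 + 141 @ $19 = $9,602
LIFO COGS: 177 @ $23 + 328 @ $19 + 9 @ $22 = $10,501
Difference = |$9,602 − $10,501| = $899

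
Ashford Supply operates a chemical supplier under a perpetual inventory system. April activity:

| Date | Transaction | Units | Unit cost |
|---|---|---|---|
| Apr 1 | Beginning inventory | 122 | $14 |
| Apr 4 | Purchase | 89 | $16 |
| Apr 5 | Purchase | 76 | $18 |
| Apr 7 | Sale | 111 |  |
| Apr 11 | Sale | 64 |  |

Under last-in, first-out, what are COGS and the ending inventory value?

Apr 7, 111 sold [LIFO — newest first]: 76 @ $18 + 35 @ $16 = $1,928
Apr 11, 64 sold [LIFO — newest first]: 54 @ $16 + 10 @ $14 = $1,004
Total COGS = $1,928 + $1,004 = $2,932
Ending inventory: 112 @ $14 = $1,568

COGS = $2,932; ending inventory = $1,568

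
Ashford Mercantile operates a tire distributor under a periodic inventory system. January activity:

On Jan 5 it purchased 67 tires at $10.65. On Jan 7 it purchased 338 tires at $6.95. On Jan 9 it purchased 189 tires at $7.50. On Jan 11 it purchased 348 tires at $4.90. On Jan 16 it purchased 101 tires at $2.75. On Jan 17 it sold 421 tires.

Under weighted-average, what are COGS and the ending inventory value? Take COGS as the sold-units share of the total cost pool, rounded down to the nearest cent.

Jan 17, sell 421: 421/1043 × $6,463.10 → $2,608.78
Ending inventory (cost pool remaining) = $3,854.32

COGS = $2,608.78; ending inventory = $3,854.32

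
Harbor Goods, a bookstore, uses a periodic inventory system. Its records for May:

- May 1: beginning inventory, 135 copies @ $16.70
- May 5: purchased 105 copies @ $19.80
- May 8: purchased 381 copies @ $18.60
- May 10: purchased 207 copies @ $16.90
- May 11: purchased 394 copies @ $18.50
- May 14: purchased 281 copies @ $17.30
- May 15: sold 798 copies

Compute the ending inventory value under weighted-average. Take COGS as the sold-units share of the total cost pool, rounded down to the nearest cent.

Ending inventory = $12,696.90

May 15, sell 798: 798/1503 × $27,068.70 → $14,371.80
Ending inventory (cost pool remaining) = $12,696.90
Check: goods available $27,068.70 = COGS $14,371.80 + ending $12,696.90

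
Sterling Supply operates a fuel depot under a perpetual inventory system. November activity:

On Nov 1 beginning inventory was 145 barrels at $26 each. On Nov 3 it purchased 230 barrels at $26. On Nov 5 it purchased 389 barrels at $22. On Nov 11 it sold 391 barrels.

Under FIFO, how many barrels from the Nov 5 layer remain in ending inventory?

Nov 11, 391 sold [FIFO — oldest first]: 145 @ $26 + 230 @ $26 + 16 @ $22 = $10,102
Ending inventory: 373 @ $22 = $8,206

373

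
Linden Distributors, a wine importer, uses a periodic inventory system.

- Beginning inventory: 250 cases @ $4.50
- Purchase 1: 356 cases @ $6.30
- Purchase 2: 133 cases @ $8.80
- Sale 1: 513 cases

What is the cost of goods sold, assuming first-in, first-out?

COGS = $2,781.90

Sale 1 (513) [FIFO — oldest first]: 250 @ $4.50 + 263 @ $6.30 = $2,781.90
Ending inventory: 93 @ $6.30 + 133 @ $8.80 = $1,756.30
Check: goods available $4,538.20 = COGS $2,781.90 + ending $1,756.30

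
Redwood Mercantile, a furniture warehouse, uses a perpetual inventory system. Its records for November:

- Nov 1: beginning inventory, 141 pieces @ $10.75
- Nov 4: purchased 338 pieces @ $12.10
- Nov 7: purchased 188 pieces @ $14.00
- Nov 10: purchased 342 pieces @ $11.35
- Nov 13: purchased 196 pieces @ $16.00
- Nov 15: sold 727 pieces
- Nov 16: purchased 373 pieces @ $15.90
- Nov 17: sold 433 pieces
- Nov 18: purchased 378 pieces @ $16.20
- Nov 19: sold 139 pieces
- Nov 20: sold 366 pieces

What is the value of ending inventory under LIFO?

Nov 15, 727 sold [LIFO — newest first]: 196 @ $16.00 + 342 @ $11.35 + 188 @ $14.00 + 1 @ $12.10 = $9,661.80
Nov 17, 433 sold [LIFO — newest first]: 373 @ $15.90 + 60 @ $12.10 = $6,656.70
Nov 19, 139 sold [LIFO — newest first]: 139 @ $16.20 = $2,251.80
Nov 20, 366 sold [LIFO — newest first]: 239 @ $16.20 + 127 @ $12.10 = $5,408.50
Total COGS = $9,661.80 + $6,656.70 + $2,251.80 + $5,408.50 = $23,978.80
Ending inventory: 141 @ $10.75 + 150 @ $12.10 = $3,330.75

Ending inventory = $3,330.75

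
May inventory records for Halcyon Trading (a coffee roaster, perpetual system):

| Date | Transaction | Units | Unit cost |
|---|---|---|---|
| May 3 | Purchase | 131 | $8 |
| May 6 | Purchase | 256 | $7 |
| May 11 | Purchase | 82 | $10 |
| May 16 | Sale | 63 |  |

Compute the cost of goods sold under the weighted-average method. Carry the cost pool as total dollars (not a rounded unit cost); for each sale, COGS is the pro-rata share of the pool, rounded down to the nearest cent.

COGS = $491.64

After May 3: 131 on hand, pool $1,048.00 (≈ $8.0000 each)
After May 6: 387 on hand, pool $2,840.00 (≈ $7.3385 each)
After May 11: 469 on hand, pool $3,660.00 (≈ $7.8038 each)
May 16, sell 63: 63/469 × $3,660.00 → $491.64
Ending inventory (cost pool remaining) = $3,168.36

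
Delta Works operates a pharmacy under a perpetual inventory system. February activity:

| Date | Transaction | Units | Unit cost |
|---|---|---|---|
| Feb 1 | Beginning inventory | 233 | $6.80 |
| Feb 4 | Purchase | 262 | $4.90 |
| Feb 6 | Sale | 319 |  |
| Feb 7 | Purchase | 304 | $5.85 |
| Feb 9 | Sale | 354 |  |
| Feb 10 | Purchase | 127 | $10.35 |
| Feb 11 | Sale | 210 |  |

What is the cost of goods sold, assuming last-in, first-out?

Feb 6, 319 sold [LIFO — newest first]: 262 @ $4.90 + 57 @ $6.80 = $1,671.40
Feb 9, 354 sold [LIFO — newest first]: 304 @ $5.85 + 50 @ $6.80 = $2,118.40
Feb 11, 210 sold [LIFO — newest first]: 127 @ $10.35 + 83 @ $6.80 = $1,878.85
Total COGS = $1,671.40 + $2,118.40 + $1,878.85 = $5,668.65
Ending inventory: 43 @ $6.80 = $292.40

COGS = $5,668.65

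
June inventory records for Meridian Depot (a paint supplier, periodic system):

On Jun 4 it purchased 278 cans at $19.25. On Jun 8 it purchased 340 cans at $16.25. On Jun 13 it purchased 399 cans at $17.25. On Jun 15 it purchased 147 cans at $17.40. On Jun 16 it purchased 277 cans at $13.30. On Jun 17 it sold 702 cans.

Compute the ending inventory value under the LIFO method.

Ending inventory = $12,963.75

Jun 17, 702 sold [LIFO — newest first]: 277 @ $13.30 + 147 @ $17.40 + 278 @ $17.25 = $11,037.40
Ending inventory: 278 @ $19.25 + 340 @ $16.25 + 121 @ $17.25 = $12,963.75
Check: goods available $24,001.15 = COGS $11,037.40 + ending $12,963.75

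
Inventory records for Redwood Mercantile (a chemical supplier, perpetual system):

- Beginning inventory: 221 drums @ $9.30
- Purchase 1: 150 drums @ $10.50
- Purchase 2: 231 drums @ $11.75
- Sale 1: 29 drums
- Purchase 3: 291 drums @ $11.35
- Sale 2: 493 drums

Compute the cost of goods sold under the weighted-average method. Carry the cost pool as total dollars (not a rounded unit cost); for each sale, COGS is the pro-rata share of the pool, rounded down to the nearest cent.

After Beginning: 221 on hand, pool $2,055.30 (≈ $9.3000 each)
After Purchase 1: 371 on hand, pool $3,630.30 (≈ $9.7852 each)
After Purchase 2: 602 on hand, pool $6,344.55 (≈ $10.5391 each)
Sale 1, sell 29: 29/602 × $6,344.55 → $305.63
After Purchase 3: 864 on hand, pool $9,341.77 (≈ $10.8122 each)
Sale 2, sell 493: 493/864 × $9,341.77 → $5,330.43
Total COGS = $305.63 + $5,330.43 = $5,636.06
Ending inventory (cost pool remaining) = $4,011.34

COGS = $5,636.06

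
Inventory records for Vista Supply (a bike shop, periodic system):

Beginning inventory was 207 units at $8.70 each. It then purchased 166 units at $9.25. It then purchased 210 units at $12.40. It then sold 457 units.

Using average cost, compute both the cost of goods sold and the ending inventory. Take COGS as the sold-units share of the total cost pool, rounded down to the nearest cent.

Sale 1, sell 457: 457/583 × $5,940.40 → $4,656.53
Ending inventory (cost pool remaining) = $1,283.87
Check: goods available $5,940.40 = COGS $4,656.53 + ending $1,283.87

COGS = $4,656.53; ending inventory = $1,283.87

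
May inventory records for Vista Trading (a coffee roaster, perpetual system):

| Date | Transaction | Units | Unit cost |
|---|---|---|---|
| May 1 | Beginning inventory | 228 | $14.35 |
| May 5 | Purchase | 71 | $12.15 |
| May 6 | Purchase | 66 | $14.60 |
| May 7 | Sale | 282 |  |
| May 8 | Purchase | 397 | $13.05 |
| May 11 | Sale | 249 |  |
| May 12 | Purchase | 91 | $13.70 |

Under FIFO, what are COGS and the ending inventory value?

May 7, 282 sold [FIFO — oldest first]: 228 @ $14.35 + 54 @ $12.15 = $3,927.90
May 11, 249 sold [FIFO — oldest first]: 17 @ $12.15 + 66 @ $14.60 + 166 @ $13.05 = $3,336.45
Total COGS = $3,927.90 + $3,336.45 = $7,264.35
Ending inventory: 231 @ $13.05 + 91 @ $13.70 = $4,261.25

COGS = $7,264.35; ending inventory = $4,261.25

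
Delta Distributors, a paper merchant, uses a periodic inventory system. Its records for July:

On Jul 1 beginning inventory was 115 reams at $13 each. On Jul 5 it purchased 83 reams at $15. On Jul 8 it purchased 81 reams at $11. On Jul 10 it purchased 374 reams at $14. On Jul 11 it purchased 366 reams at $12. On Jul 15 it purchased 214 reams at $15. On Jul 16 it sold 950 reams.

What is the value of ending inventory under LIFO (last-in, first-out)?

Ending inventory = $3,687

Jul 16, 950 sold [LIFO — newest first]: 214 @ $15 + 366 @ $12 + 370 @ $14 = $12,782
Ending inventory: 115 @ $13 + 83 @ $15 + 81 @ $11 + 4 @ $14 = $3,687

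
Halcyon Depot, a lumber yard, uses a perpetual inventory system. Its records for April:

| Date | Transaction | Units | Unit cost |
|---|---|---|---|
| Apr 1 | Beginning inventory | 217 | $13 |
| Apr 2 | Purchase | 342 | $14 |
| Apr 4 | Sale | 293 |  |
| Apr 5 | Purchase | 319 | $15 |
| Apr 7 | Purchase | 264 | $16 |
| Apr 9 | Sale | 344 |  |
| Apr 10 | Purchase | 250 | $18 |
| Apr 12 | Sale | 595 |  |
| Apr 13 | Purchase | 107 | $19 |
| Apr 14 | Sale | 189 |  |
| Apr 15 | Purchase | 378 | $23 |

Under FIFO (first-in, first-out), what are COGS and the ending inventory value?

Apr 4, 293 sold [FIFO — oldest first]: 217 @ $13 + 76 @ $14 = $3,885
Apr 9, 344 sold [FIFO — oldest first]: 266 @ $14 + 78 @ $15 = $4,894
Apr 12, 595 sold [FIFO — oldest first]: 241 @ $15 + 264 @ $16 + 90 @ $18 = $9,459
Apr 14, 189 sold [FIFO — oldest first]: 160 @ $18 + 29 @ $19 = $3,431
Total COGS = $3,885 + $4,894 + $9,459 + $3,431 = $21,669
Ending inventory: 78 @ $19 + 378 @ $23 = $10,176

COGS = $21,669; ending inventory = $10,176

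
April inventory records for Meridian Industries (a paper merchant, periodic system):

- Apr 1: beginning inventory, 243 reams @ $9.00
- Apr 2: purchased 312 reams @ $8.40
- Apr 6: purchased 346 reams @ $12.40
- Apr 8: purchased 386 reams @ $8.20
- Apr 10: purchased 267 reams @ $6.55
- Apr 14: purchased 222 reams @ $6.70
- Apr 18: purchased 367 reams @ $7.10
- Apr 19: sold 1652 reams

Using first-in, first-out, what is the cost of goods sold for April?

Apr 19, 1652 sold [FIFO — oldest first]: 243 @ $9.00 + 312 @ $8.40 + 346 @ $12.40 + 386 @ $8.20 + 267 @ $6.55 + 98 @ $6.70 = $14,668.85
Ending inventory: 124 @ $6.70 + 367 @ $7.10 = $3,436.50

COGS = $14,668.85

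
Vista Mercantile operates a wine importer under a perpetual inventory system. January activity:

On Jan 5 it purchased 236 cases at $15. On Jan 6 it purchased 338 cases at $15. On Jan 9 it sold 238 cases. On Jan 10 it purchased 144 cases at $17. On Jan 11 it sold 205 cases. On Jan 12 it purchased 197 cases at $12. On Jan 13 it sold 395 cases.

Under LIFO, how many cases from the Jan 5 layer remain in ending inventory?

Jan 9, 238 sold [LIFO — newest first]: 238 @ $15 = $3,570
Jan 11, 205 sold [LIFO — newest first]: 144 @ $17 + 61 @ $15 = $3,363
Jan 13, 395 sold [LIFO — newest first]: 197 @ $12 + 39 @ $15 + 159 @ $15 = $5,334
Total COGS = $3,570 + $3,363 + $5,334 = $12,267
Ending inventory: 77 @ $15 = $1,155

77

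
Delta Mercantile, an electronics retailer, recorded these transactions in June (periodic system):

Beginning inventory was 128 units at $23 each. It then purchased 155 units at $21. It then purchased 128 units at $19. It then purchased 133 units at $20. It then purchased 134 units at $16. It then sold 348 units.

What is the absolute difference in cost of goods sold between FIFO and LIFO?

FIFO COGS: 128 @ $23 + 155 @ $21 + 65 @ $19 = $7,434
LIFO COGS: 134 @ $16 + 133 @ $20 + 81 @ $19 = $6,343
Difference = |$7,434 − $6,343| = $1,091

$1,091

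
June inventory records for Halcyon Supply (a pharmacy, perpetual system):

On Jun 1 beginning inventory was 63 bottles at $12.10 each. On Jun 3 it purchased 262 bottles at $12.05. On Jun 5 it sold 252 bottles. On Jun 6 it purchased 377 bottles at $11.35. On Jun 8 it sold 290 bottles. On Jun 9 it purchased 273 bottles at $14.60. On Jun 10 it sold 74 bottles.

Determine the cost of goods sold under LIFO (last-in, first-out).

Jun 5, 252 sold [LIFO — newest first]: 252 @ $12.05 = $3,036.60
Jun 8, 290 sold [LIFO — newest first]: 290 @ $11.35 = $3,291.50
Jun 10, 74 sold [LIFO — newest first]: 74 @ $14.60 = $1,080.40
Total COGS = $3,036.60 + $3,291.50 + $1,080.40 = $7,408.50
Ending inventory: 63 @ $12.10 + 10 @ $12.05 + 87 @ $11.35 + 199 @ $14.60 = $4,775.65

COGS = $7,408.50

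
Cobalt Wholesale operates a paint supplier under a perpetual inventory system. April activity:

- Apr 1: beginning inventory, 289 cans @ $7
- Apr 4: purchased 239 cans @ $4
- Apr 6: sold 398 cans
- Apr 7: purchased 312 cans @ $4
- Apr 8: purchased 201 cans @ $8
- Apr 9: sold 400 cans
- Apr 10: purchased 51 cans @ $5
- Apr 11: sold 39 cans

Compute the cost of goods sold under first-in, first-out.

Apr 6, 398 sold [FIFO — oldest first]: 289 @ $7 + 109 @ $4 = $2,459
Apr 9, 400 sold [FIFO — oldest first]: 130 @ $4 + 270 @ $4 = $1,600
Apr 11, 39 sold [FIFO — oldest first]: 39 @ $4 = $156
Total COGS = $2,459 + $1,600 + $156 = $4,215
Ending inventory: 3 @ $4 + 201 @ $8 + 51 @ $5 = $1,875
Check: goods available $6,090 = COGS $4,215 + ending $1,875

COGS = $4,215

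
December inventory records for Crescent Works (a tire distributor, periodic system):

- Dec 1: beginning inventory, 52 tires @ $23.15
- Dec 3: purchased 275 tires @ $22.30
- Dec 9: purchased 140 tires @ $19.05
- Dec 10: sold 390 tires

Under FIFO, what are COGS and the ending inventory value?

COGS = $8,536.45; ending inventory = $1,466.85

Dec 10, 390 sold [FIFO — oldest first]: 52 @ $23.15 + 275 @ $22.30 + 63 @ $19.05 = $8,536.45
Ending inventory: 77 @ $19.05 = $1,466.85
Check: goods available $10,003.30 = COGS $8,536.45 + ending $1,466.85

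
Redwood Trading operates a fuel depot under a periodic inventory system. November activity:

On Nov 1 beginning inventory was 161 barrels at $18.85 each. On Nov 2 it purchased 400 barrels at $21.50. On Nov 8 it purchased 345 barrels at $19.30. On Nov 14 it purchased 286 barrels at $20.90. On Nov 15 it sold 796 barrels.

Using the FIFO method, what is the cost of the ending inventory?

Ending inventory = $8,100.40

Nov 15, 796 sold [FIFO — oldest first]: 161 @ $18.85 + 400 @ $21.50 + 235 @ $19.30 = $16,170.35
Ending inventory: 110 @ $19.30 + 286 @ $20.90 = $8,100.40
Check: goods available $24,270.75 = COGS $16,170.35 + ending $8,100.40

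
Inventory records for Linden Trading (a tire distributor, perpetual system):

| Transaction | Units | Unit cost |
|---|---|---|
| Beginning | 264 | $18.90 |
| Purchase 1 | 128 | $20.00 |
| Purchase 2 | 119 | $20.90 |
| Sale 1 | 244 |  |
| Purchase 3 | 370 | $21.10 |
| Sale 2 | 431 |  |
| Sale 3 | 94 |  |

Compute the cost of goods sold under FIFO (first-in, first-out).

COGS = $15,480.50

Sale 1 (244) [FIFO — oldest first]: 244 @ $18.90 = $4,611.60
Sale 2 (431) [FIFO — oldest first]: 20 @ $18.90 + 128 @ $20.00 + 119 @ $20.90 + 164 @ $21.10 = $8,885.50
Sale 3 (94) [FIFO — oldest first]: 94 @ $21.10 = $1,983.40
Total COGS = $4,611.60 + $8,885.50 + $1,983.40 = $15,480.50
Ending inventory: 112 @ $21.10 = $2,363.20
Check: goods available $17,843.70 = COGS $15,480.50 + ending $2,363.20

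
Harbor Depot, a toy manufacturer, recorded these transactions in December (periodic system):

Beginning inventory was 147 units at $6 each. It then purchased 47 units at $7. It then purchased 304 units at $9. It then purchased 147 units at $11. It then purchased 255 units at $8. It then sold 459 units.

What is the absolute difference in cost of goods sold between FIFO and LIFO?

FIFO COGS: 147 @ $6 + 47 @ $7 + 265 @ $9 = $3,596
LIFO COGS: 255 @ $8 + 147 @ $11 + 57 @ $9 = $4,170
Difference = |$3,596 − $4,170| = $574

$574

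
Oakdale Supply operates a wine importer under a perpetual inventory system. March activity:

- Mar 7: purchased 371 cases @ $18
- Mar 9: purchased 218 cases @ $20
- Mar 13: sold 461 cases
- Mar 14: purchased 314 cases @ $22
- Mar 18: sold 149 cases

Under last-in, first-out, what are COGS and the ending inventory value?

COGS = $12,012; ending inventory = $5,934

Mar 13, 461 sold [LIFO — newest first]: 218 @ $20 + 243 @ $18 = $8,734
Mar 18, 149 sold [LIFO — newest first]: 149 @ $22 = $3,278
Total COGS = $8,734 + $3,278 = $12,012
Ending inventory: 128 @ $18 + 165 @ $22 = $5,934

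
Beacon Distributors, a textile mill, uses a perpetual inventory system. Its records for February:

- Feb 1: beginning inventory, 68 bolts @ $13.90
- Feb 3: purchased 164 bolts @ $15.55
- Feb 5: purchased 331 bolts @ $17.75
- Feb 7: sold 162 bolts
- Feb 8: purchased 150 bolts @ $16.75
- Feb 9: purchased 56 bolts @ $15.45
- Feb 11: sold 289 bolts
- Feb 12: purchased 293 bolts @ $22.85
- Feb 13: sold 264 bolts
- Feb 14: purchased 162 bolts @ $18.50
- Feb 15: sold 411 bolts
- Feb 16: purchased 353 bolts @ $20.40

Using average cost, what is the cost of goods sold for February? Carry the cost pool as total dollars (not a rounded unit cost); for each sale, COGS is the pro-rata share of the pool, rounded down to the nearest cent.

After Feb 1: 68 on hand, pool $945.20 (≈ $13.9000 each)
After Feb 3: 232 on hand, pool $3,495.40 (≈ $15.0664 each)
After Feb 5: 563 on hand, pool $9,370.65 (≈ $16.6441 each)
Feb 7, sell 162: 162/563 × $9,370.65 → $2,696.35
After Feb 8: 551 on hand, pool $9,186.80 (≈ $16.6730 each)
After Feb 9: 607 on hand, pool $10,052.00 (≈ $16.5601 each)
Feb 11, sell 289: 289/607 × $10,052.00 → $4,785.87
After Feb 12: 611 on hand, pool $11,961.18 (≈ $19.5764 each)
Feb 13, sell 264: 264/611 × $11,961.18 → $5,168.16
After Feb 14: 509 on hand, pool $9,790.02 (≈ $19.2338 each)
Feb 15, sell 411: 411/509 × $9,790.02 → $7,905.10
After Feb 16: 451 on hand, pool $9,086.12 (≈ $20.1466 each)
Total COGS = $2,696.35 + $4,785.87 + $5,168.16 + $7,905.10 = $20,555.48
Ending inventory (cost pool remaining) = $9,086.12

COGS = $20,555.48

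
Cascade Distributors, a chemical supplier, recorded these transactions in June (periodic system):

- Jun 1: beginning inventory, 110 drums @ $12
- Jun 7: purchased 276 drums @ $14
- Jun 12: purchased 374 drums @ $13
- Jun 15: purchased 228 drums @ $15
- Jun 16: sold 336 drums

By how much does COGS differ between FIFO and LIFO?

$340

FIFO COGS: 110 @ $12 + 226 @ $14 = $4,484
LIFO COGS: 228 @ $15 + 108 @ $13 = $4,824
Difference = |$4,484 − $4,824| = $340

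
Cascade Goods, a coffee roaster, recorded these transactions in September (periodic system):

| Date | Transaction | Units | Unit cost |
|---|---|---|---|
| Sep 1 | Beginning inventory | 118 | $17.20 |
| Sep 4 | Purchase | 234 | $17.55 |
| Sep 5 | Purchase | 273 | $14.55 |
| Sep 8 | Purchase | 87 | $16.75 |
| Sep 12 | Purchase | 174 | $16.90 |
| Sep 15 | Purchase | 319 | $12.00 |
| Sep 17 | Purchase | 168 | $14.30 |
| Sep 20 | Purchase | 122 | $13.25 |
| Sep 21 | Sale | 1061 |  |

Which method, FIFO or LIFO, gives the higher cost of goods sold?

FIFO

FIFO COGS: 118 @ $17.20 + 234 @ $17.55 + 273 @ $14.55 + 87 @ $16.75 + 174 @ $16.90 + 175 @ $12.00 = $16,606.30
LIFO COGS: 122 @ $13.25 + 168 @ $14.30 + 319 @ $12.00 + 174 @ $16.90 + 87 @ $16.75 + 191 @ $14.55 = $15,023.80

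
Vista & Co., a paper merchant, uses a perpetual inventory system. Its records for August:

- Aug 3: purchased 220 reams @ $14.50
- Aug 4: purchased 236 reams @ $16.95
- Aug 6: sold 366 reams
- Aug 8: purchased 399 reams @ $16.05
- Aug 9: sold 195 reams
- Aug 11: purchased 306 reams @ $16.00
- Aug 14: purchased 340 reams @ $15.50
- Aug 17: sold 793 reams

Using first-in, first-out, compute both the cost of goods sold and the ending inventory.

Aug 6, 366 sold [FIFO — oldest first]: 220 @ $14.50 + 146 @ $16.95 = $5,664.70
Aug 9, 195 sold [FIFO — oldest first]: 90 @ $16.95 + 105 @ $16.05 = $3,210.75
Aug 17, 793 sold [FIFO — oldest first]: 294 @ $16.05 + 306 @ $16.00 + 193 @ $15.50 = $12,606.20
Total COGS = $5,664.70 + $3,210.75 + $12,606.20 = $21,481.65
Ending inventory: 147 @ $15.50 = $2,278.50
Check: goods available $23,760.15 = COGS $21,481.65 + ending $2,278.50

COGS = $21,481.65; ending inventory = $2,278.50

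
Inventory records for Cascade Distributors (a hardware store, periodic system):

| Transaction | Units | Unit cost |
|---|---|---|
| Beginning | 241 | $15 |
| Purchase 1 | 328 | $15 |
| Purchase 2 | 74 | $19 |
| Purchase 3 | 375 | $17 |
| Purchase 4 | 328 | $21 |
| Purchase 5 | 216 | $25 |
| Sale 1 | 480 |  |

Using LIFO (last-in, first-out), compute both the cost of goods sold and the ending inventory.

Sale 1 (480) [LIFO — newest first]: 216 @ $25 + 264 @ $21 = $10,944
Ending inventory: 241 @ $15 + 328 @ $15 + 74 @ $19 + 375 @ $17 + 64 @ $21 = $17,660

COGS = $10,944; ending inventory = $17,660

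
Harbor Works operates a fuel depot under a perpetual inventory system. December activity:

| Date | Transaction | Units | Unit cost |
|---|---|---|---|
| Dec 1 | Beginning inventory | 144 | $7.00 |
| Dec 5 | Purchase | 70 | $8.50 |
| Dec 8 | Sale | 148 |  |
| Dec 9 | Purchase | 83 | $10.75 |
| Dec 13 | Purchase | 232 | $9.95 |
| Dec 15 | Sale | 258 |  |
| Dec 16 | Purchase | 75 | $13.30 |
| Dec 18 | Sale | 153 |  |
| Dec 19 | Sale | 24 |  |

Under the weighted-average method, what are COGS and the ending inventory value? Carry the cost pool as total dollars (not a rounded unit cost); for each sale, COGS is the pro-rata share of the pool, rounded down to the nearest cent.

COGS = $5,568.83; ending inventory = $232.32

After Dec 1: 144 on hand, pool $1,008.00 (≈ $7.0000 each)
After Dec 5: 214 on hand, pool $1,603.00 (≈ $7.4907 each)
Dec 8, sell 148: 148/214 × $1,603.00 → $1,108.61
After Dec 9: 149 on hand, pool $1,386.64 (≈ $9.3063 each)
After Dec 13: 381 on hand, pool $3,695.04 (≈ $9.6983 each)
Dec 15, sell 258: 258/381 × $3,695.04 → $2,502.15
After Dec 16: 198 on hand, pool $2,190.39 (≈ $11.0626 each)
Dec 18, sell 153: 153/198 × $2,190.39 → $1,692.57
Dec 19, sell 24: 24/45 × $497.82 → $265.50
Total COGS = $1,108.61 + $2,502.15 + $1,692.57 + $265.50 = $5,568.83
Ending inventory (cost pool remaining) = $232.32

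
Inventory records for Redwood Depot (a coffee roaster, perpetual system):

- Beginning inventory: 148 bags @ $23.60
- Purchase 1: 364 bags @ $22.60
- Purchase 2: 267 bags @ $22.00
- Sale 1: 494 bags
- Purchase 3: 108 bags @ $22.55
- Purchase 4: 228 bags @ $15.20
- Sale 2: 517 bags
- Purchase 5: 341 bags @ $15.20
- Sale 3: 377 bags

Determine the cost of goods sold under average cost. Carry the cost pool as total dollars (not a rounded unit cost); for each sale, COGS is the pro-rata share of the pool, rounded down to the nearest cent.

COGS = $27,569.62

After Beginning: 148 on hand, pool $3,492.80 (≈ $23.6000 each)
After Purchase 1: 512 on hand, pool $11,719.20 (≈ $22.8891 each)
After Purchase 2: 779 on hand, pool $17,593.20 (≈ $22.5843 each)
Sale 1, sell 494: 494/779 × $17,593.20 → $11,156.66
After Purchase 3: 393 on hand, pool $8,871.94 (≈ $22.5749 each)
After Purchase 4: 621 on hand, pool $12,337.54 (≈ $19.8672 each)
Sale 2, sell 517: 517/621 × $12,337.54 → $10,271.34
After Purchase 5: 445 on hand, pool $7,249.40 (≈ $16.2908 each)
Sale 3, sell 377: 377/445 × $7,249.40 → $6,141.62
Total COGS = $11,156.66 + $10,271.34 + $6,141.62 = $27,569.62
Ending inventory (cost pool remaining) = $1,107.78
Check: goods available $28,677.40 = COGS $27,569.62 + ending $1,107.78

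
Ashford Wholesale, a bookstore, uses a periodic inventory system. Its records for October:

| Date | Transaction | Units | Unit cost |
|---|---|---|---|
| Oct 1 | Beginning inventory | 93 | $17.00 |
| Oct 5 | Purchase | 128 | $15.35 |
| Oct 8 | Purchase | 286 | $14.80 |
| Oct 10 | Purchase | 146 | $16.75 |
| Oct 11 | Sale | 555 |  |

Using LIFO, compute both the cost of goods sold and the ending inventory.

COGS = $8,566.35; ending inventory = $1,657.75

Oct 11, 555 sold [LIFO — newest first]: 146 @ $16.75 + 286 @ $14.80 + 123 @ $15.35 = $8,566.35
Ending inventory: 93 @ $17.00 + 5 @ $15.35 = $1,657.75
Check: goods available $10,224.10 = COGS $8,566.35 + ending $1,657.75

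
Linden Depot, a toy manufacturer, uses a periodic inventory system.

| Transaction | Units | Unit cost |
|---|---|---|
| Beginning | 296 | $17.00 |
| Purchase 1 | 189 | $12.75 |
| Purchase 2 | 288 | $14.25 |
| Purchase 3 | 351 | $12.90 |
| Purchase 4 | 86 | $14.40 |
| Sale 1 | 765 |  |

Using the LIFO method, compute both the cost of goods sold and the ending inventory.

Sale 1 (765) [LIFO — newest first]: 86 @ $14.40 + 351 @ $12.90 + 288 @ $14.25 + 40 @ $12.75 = $10,380.30
Ending inventory: 296 @ $17.00 + 149 @ $12.75 = $6,931.75
Check: goods available $17,312.05 = COGS $10,380.30 + ending $6,931.75

COGS = $10,380.30; ending inventory = $6,931.75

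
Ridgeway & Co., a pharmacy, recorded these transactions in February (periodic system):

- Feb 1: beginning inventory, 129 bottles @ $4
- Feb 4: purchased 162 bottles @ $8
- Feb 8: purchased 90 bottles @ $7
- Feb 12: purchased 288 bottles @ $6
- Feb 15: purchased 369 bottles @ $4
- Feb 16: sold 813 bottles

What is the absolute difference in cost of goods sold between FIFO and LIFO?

$384

FIFO COGS: 129 @ $4 + 162 @ $8 + 90 @ $7 + 288 @ $6 + 144 @ $4 = $4,746
LIFO COGS: 369 @ $4 + 288 @ $6 + 90 @ $7 + 66 @ $8 = $4,362
Difference = |$4,746 − $4,362| = $384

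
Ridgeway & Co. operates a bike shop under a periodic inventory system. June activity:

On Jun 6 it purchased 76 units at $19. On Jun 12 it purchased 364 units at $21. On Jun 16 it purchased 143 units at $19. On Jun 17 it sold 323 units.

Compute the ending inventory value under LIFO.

Ending inventory = $5,308

Jun 17, 323 sold [LIFO — newest first]: 143 @ $19 + 180 @ $21 = $6,497
Ending inventory: 76 @ $19 + 184 @ $21 = $5,308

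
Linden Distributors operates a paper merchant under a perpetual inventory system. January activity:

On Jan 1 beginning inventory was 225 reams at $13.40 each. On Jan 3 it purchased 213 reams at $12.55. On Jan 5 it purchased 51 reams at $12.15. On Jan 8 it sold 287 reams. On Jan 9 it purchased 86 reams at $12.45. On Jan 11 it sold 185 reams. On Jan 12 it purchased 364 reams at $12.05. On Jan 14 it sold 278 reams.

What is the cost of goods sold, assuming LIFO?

Jan 8, 287 sold [LIFO — newest first]: 51 @ $12.15 + 213 @ $12.55 + 23 @ $13.40 = $3,601.00
Jan 11, 185 sold [LIFO — newest first]: 86 @ $12.45 + 99 @ $13.40 = $2,397.30
Jan 14, 278 sold [LIFO — newest first]: 278 @ $12.05 = $3,349.90
Total COGS = $3,601.00 + $2,397.30 + $3,349.90 = $9,348.20
Ending inventory: 103 @ $13.40 + 86 @ $12.05 = $2,416.50

COGS = $9,348.20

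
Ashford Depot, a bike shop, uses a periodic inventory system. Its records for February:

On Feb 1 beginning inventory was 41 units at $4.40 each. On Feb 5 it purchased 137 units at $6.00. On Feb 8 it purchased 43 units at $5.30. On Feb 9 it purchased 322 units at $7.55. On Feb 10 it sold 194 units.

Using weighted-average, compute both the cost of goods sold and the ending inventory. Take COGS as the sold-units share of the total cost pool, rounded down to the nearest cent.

Feb 10, sell 194: 194/543 × $3,661.40 → $1,308.12
Ending inventory (cost pool remaining) = $2,353.28

COGS = $1,308.12; ending inventory = $2,353.28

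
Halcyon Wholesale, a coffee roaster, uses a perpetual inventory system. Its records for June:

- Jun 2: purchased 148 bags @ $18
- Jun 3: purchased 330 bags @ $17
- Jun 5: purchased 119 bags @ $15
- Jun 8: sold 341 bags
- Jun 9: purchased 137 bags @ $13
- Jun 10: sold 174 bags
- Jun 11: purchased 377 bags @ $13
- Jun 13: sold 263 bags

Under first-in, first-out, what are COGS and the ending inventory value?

COGS = $12,412; ending inventory = $4,329

Jun 8, 341 sold [FIFO — oldest first]: 148 @ $18 + 193 @ $17 = $5,945
Jun 10, 174 sold [FIFO — oldest first]: 137 @ $17 + 37 @ $15 = $2,884
Jun 13, 263 sold [FIFO — oldest first]: 82 @ $15 + 137 @ $13 + 44 @ $13 = $3,583
Total COGS = $5,945 + $2,884 + $3,583 = $12,412
Ending inventory: 333 @ $13 = $4,329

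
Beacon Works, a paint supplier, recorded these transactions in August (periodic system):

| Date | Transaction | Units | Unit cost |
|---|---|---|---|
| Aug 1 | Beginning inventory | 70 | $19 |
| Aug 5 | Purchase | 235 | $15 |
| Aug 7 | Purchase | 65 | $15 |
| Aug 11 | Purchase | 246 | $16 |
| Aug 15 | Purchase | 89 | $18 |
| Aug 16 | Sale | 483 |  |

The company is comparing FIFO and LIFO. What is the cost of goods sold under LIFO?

COGS = $7,758

FIFO COGS: 70 @ $19 + 235 @ $15 + 65 @ $15 + 113 @ $16 = $7,638
LIFO COGS: 89 @ $18 + 246 @ $16 + 65 @ $15 + 83 @ $15 = $7,758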